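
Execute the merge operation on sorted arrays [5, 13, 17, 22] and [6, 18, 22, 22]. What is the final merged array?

Merging process:

Compare 5 vs 6: take 5 from left. Merged: [5]
Compare 13 vs 6: take 6 from right. Merged: [5, 6]
Compare 13 vs 18: take 13 from left. Merged: [5, 6, 13]
Compare 17 vs 18: take 17 from left. Merged: [5, 6, 13, 17]
Compare 22 vs 18: take 18 from right. Merged: [5, 6, 13, 17, 18]
Compare 22 vs 22: take 22 from left. Merged: [5, 6, 13, 17, 18, 22]
Append remaining from right: [22, 22]. Merged: [5, 6, 13, 17, 18, 22, 22, 22]

Final merged array: [5, 6, 13, 17, 18, 22, 22, 22]
Total comparisons: 6

The merged array is [5, 6, 13, 17, 18, 22, 22, 22], requiring 6 comparisons. The merge step runs in O(n) time where n is the total number of elements.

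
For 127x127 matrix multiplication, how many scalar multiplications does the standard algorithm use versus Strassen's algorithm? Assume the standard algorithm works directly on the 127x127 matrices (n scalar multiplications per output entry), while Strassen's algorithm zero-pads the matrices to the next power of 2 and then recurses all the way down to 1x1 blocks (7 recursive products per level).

Matrix multiplication for 127x127 matrices:

Strassen's algorithm requires power-of-2 dimensions. Pad 127x127 to 128x128 (next power of 2).

Standard algorithm: 127^3 = 2048383 multiplications
Strassen's algorithm: 7^(log2(128)) = 7^7 = 823543 multiplications
Savings: 2048383 - 823543 = 1224840 multiplications

Standard: 2048383 multiplications (127^3). Strassen: 823543 multiplications (7^7, after padding to 128x128). Strassen reduces 8 recursive multiplications to 7 at each level.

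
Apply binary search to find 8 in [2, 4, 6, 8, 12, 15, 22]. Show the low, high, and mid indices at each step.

Binary search for 8 in [2, 4, 6, 8, 12, 15, 22]:

lo=0, hi=6, mid=3, arr[mid]=8 -> Found target at index 3!

Binary search finds 8 at index 3 after 1 comparisons. The search repeatedly halves the search space by comparing with the middle element.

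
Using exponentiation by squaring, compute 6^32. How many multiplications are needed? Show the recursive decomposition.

Computing 6^32 by squaring (build up from 6^1; each line after the first costs one multiplication):

6^1 = 6
6^2 = (6^1)^2 = 6^2 = 36
6^4 = (6^2)^2 = 36^2 = 1296
6^8 = (6^4)^2 = 1296^2 = 1679616
6^16 = (6^8)^2 = 1679616^2 = 2821109907456
6^32 = (6^16)^2 = 2821109907456^2 = 7958661109946400884391936

Result: 7958661109946400884391936
Multiplications needed: 5 (5 lines after 6^1)

6^32 = 7958661109946400884391936. Using exponentiation by squaring, this requires 5 multiplications. The key idea: if the exponent is even, square the half-power; if odd, multiply by the base once.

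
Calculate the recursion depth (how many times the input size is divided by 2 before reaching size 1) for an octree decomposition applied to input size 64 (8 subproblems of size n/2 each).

For divide and conquer with division factor 2:

Problem sizes at each level:
Level 0: 64
Level 1: 32
Level 2: 16
Level 3: 8
Level 4: 4
Level 5: 2
Level 6: 1

The root is level 0 and the size-1 base case is level 6 (the tree spans levels 0 through 6, i.e. 7 levels counting the root), so the depth is the number of divisions: log_2(64) = 6

The recursion tree depth is log_2(64) = 6. At each level, the problem size is divided by 2, so it takes 6 divisions to reduce to a base case of size 1. The algorithm makes 8 recursive calls at each level.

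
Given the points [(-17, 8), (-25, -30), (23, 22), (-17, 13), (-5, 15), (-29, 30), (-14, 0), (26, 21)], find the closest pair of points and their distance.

Computing all pairwise distances among 8 points:

d((-17, 8), (-25, -30)) = 38.833
d((-17, 8), (23, 22)) = 42.3792
d((-17, 8), (-17, 13)) = 5.0
d((-17, 8), (-5, 15)) = 13.8924
d((-17, 8), (-29, 30)) = 25.0599
d((-17, 8), (-14, 0)) = 8.544
d((-17, 8), (26, 21)) = 44.9222
d((-25, -30), (23, 22)) = 70.7672
d((-25, -30), (-17, 13)) = 43.7379
d((-25, -30), (-5, 15)) = 49.2443
d((-25, -30), (-29, 30)) = 60.1332
d((-25, -30), (-14, 0)) = 31.9531
d((-25, -30), (26, 21)) = 72.1249
d((23, 22), (-17, 13)) = 41.0
d((23, 22), (-5, 15)) = 28.8617
d((23, 22), (-29, 30)) = 52.6118
d((23, 22), (-14, 0)) = 43.0465
d((23, 22), (26, 21)) = 3.1623 <-- minimum
d((-17, 13), (-5, 15)) = 12.1655
d((-17, 13), (-29, 30)) = 20.8087
d((-17, 13), (-14, 0)) = 13.3417
d((-17, 13), (26, 21)) = 43.7379
d((-5, 15), (-29, 30)) = 28.3019
d((-5, 15), (-14, 0)) = 17.4929
d((-5, 15), (26, 21)) = 31.5753
d((-29, 30), (-14, 0)) = 33.541
d((-29, 30), (26, 21)) = 55.7315
d((-14, 0), (26, 21)) = 45.1774

Closest pair: (23, 22) and (26, 21) with distance 3.1623

The closest pair is (23, 22) and (26, 21) with Euclidean distance 3.1623. For 8 points, brute-force pairwise comparison is shown above. For large n, the divide-and-conquer algorithm (sort by x, recurse on halves, check the dividing strip) achieves O(n log n).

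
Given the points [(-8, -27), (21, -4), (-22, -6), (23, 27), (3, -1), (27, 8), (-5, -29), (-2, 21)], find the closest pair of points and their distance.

Computing all pairwise distances among 8 points:

d((-8, -27), (21, -4)) = 37.0135
d((-8, -27), (-22, -6)) = 25.2389
d((-8, -27), (23, 27)) = 62.2656
d((-8, -27), (3, -1)) = 28.2312
d((-8, -27), (27, 8)) = 49.4975
d((-8, -27), (-5, -29)) = 3.6056 <-- minimum
d((-8, -27), (-2, 21)) = 48.3735
d((21, -4), (-22, -6)) = 43.0465
d((21, -4), (23, 27)) = 31.0644
d((21, -4), (3, -1)) = 18.2483
d((21, -4), (27, 8)) = 13.4164
d((21, -4), (-5, -29)) = 36.0694
d((21, -4), (-2, 21)) = 33.9706
d((-22, -6), (23, 27)) = 55.8032
d((-22, -6), (3, -1)) = 25.4951
d((-22, -6), (27, 8)) = 50.9608
d((-22, -6), (-5, -29)) = 28.6007
d((-22, -6), (-2, 21)) = 33.6006
d((23, 27), (3, -1)) = 34.4093
d((23, 27), (27, 8)) = 19.4165
d((23, 27), (-5, -29)) = 62.6099
d((23, 27), (-2, 21)) = 25.7099
d((3, -1), (27, 8)) = 25.632
d((3, -1), (-5, -29)) = 29.1204
d((3, -1), (-2, 21)) = 22.561
d((27, 8), (-5, -29)) = 48.9183
d((27, 8), (-2, 21)) = 31.7805
d((-5, -29), (-2, 21)) = 50.0899

Closest pair: (-8, -27) and (-5, -29) with distance 3.6056

The closest pair is (-8, -27) and (-5, -29) with Euclidean distance 3.6056. For 8 points, brute-force pairwise comparison is shown above. For large n, the divide-and-conquer algorithm (sort by x, recurse on halves, check the dividing strip) achieves O(n log n).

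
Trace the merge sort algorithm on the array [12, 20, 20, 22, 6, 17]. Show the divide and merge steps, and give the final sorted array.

Merge sort trace:

Split: [12, 20, 20, 22, 6, 17] -> [12, 20, 20] and [22, 6, 17]
  Split: [12, 20, 20] -> [12] and [20, 20]
    Split: [20, 20] -> [20] and [20]
    Merge: [20] + [20] -> [20, 20]
  Merge: [12] + [20, 20] -> [12, 20, 20]
  Split: [22, 6, 17] -> [22] and [6, 17]
    Split: [6, 17] -> [6] and [17]
    Merge: [6] + [17] -> [6, 17]
  Merge: [22] + [6, 17] -> [6, 17, 22]
Merge: [12, 20, 20] + [6, 17, 22] -> [6, 12, 17, 20, 20, 22]

Final sorted array: [6, 12, 17, 20, 20, 22]

The merge sort proceeds by recursively splitting the array and merging sorted halves.
After all merges, the sorted array is [6, 12, 17, 20, 20, 22].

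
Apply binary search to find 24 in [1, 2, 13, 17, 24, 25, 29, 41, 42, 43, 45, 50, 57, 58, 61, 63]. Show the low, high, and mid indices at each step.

Binary search for 24 in [1, 2, 13, 17, 24, 25, 29, 41, 42, 43, 45, 50, 57, 58, 61, 63]:

lo=0, hi=15, mid=7, arr[mid]=41 -> 41 > 24, search left half
lo=0, hi=6, mid=3, arr[mid]=17 -> 17 < 24, search right half
lo=4, hi=6, mid=5, arr[mid]=25 -> 25 > 24, search left half
lo=4, hi=4, mid=4, arr[mid]=24 -> Found target at index 4!

Binary search finds 24 at index 4 after 4 comparisons. The search repeatedly halves the search space by comparing with the middle element.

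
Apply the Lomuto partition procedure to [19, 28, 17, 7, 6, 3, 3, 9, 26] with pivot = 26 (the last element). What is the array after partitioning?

Lomuto partition with pivot = 26:

Initial array: [19, 28, 17, 7, 6, 3, 3, 9, 26]

arr[0]=19 <= 26: swap with position 0, array becomes [19, 28, 17, 7, 6, 3, 3, 9, 26]
arr[1]=28 > 26: no swap
arr[2]=17 <= 26: swap with position 1, array becomes [19, 17, 28, 7, 6, 3, 3, 9, 26]
arr[3]=7 <= 26: swap with position 2, array becomes [19, 17, 7, 28, 6, 3, 3, 9, 26]
arr[4]=6 <= 26: swap with position 3, array becomes [19, 17, 7, 6, 28, 3, 3, 9, 26]
arr[5]=3 <= 26: swap with position 4, array becomes [19, 17, 7, 6, 3, 28, 3, 9, 26]
arr[6]=3 <= 26: swap with position 5, array becomes [19, 17, 7, 6, 3, 3, 28, 9, 26]
arr[7]=9 <= 26: swap with position 6, array becomes [19, 17, 7, 6, 3, 3, 9, 28, 26]

Place pivot at position 7: [19, 17, 7, 6, 3, 3, 9, 26, 28]
Pivot position: 7

After partitioning with pivot 26, the array becomes [19, 17, 7, 6, 3, 3, 9, 26, 28]. The pivot is placed at index 7. All elements to the left of the pivot are <= 26, and all elements to the right are > 26.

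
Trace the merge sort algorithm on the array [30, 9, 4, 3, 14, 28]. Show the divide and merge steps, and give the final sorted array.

Merge sort trace:

Split: [30, 9, 4, 3, 14, 28] -> [30, 9, 4] and [3, 14, 28]
  Split: [30, 9, 4] -> [30] and [9, 4]
    Split: [9, 4] -> [9] and [4]
    Merge: [9] + [4] -> [4, 9]
  Merge: [30] + [4, 9] -> [4, 9, 30]
  Split: [3, 14, 28] -> [3] and [14, 28]
    Split: [14, 28] -> [14] and [28]
    Merge: [14] + [28] -> [14, 28]
  Merge: [3] + [14, 28] -> [3, 14, 28]
Merge: [4, 9, 30] + [3, 14, 28] -> [3, 4, 9, 14, 28, 30]

Final sorted array: [3, 4, 9, 14, 28, 30]

The merge sort proceeds by recursively splitting the array and merging sorted halves.
After all merges, the sorted array is [3, 4, 9, 14, 28, 30].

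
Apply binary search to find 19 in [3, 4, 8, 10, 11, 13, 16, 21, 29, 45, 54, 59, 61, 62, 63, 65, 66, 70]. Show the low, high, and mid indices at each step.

Binary search for 19 in [3, 4, 8, 10, 11, 13, 16, 21, 29, 45, 54, 59, 61, 62, 63, 65, 66, 70]:

lo=0, hi=17, mid=8, arr[mid]=29 -> 29 > 19, search left half
lo=0, hi=7, mid=3, arr[mid]=10 -> 10 < 19, search right half
lo=4, hi=7, mid=5, arr[mid]=13 -> 13 < 19, search right half
lo=6, hi=7, mid=6, arr[mid]=16 -> 16 < 19, search right half
lo=7, hi=7, mid=7, arr[mid]=21 -> 21 > 19, search left half
lo=7 > hi=6, target 19 not found

Binary search determines that 19 is not in the array after 5 comparisons. The search space was exhausted without finding the target.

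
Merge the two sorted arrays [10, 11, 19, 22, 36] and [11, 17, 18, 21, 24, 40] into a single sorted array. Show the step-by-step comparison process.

Merging process:

Compare 10 vs 11: take 10 from left. Merged: [10]
Compare 11 vs 11: take 11 from left. Merged: [10, 11]
Compare 19 vs 11: take 11 from right. Merged: [10, 11, 11]
Compare 19 vs 17: take 17 from right. Merged: [10, 11, 11, 17]
Compare 19 vs 18: take 18 from right. Merged: [10, 11, 11, 17, 18]
Compare 19 vs 21: take 19 from left. Merged: [10, 11, 11, 17, 18, 19]
Compare 22 vs 21: take 21 from right. Merged: [10, 11, 11, 17, 18, 19, 21]
Compare 22 vs 24: take 22 from left. Merged: [10, 11, 11, 17, 18, 19, 21, 22]
Compare 36 vs 24: take 24 from right. Merged: [10, 11, 11, 17, 18, 19, 21, 22, 24]
Compare 36 vs 40: take 36 from left. Merged: [10, 11, 11, 17, 18, 19, 21, 22, 24, 36]
Append remaining from right: [40]. Merged: [10, 11, 11, 17, 18, 19, 21, 22, 24, 36, 40]

Final merged array: [10, 11, 11, 17, 18, 19, 21, 22, 24, 36, 40]
Total comparisons: 10

The merged array is [10, 11, 11, 17, 18, 19, 21, 22, 24, 36, 40], requiring 10 comparisons. The merge step runs in O(n) time where n is the total number of elements.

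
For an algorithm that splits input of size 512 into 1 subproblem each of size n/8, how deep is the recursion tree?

For divide and conquer with division factor 8:

Problem sizes at each level:
Level 0: 512
Level 1: 64
Level 2: 8
Level 3: 1

The root is level 0 and the size-1 base case is level 3 (the tree spans levels 0 through 3, i.e. 4 levels counting the root), so the depth is the number of divisions: log_8(512) = 3

The recursion tree depth is log_8(512) = 3. At each level, the problem size is divided by 8, so it takes 3 divisions to reduce to a base case of size 1. The algorithm makes 1 recursive call at each level.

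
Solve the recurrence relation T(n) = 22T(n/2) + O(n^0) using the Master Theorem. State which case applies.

Master Theorem for T(n) = 22T(n/2) + O(n^0):

a = 22, b = 2, c = 0
log_b(a) = log_2(22) = 4.4594

Case 1: c = 0 < log_2(22) = 4.4594
T(n) = O(n^(log_2 22))

For T(n) = 22T(n/2) + O(n^0): log_2(22) = 4.4594. This is Case 1 of the Master Theorem (c < log_b(a), work dominated by leaves), giving O(n^(log_2 22)).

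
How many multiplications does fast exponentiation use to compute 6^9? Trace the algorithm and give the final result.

Computing 6^9 by squaring (build up from 6^1; each line after the first costs one multiplication):

6^1 = 6
6^2 = (6^1)^2 = 6^2 = 36
6^4 = (6^2)^2 = 36^2 = 1296
6^8 = (6^4)^2 = 1296^2 = 1679616
6^9 = 6 * 6^8 = 6 * 1679616 = 10077696

Result: 10077696
Multiplications needed: 4 (4 lines after 6^1)

6^9 = 10077696. Using exponentiation by squaring, this requires 4 multiplications. The key idea: if the exponent is even, square the half-power; if odd, multiply by the base once.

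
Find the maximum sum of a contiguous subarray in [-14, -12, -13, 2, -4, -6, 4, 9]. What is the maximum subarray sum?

Using Kadane's algorithm on [-14, -12, -13, 2, -4, -6, 4, 9]:

Scanning through the array:
Position 1 (value -12): max_ending_here = -12, max_so_far = -12
Position 2 (value -13): max_ending_here = -13, max_so_far = -12
Position 3 (value 2): max_ending_here = 2, max_so_far = 2
Position 4 (value -4): max_ending_here = -2, max_so_far = 2
Position 5 (value -6): max_ending_here = -6, max_so_far = 2
Position 6 (value 4): max_ending_here = 4, max_so_far = 4
Position 7 (value 9): max_ending_here = 13, max_so_far = 13

Maximum subarray: [4, 9]
Maximum sum: 13

The maximum subarray is [4, 9] with sum 13. This subarray runs from index 6 to index 7.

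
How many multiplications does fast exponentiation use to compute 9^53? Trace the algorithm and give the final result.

Computing 9^53 by squaring (build up from 9^1; each line after the first costs one multiplication):

9^1 = 9
9^2 = (9^1)^2 = 9^2 = 81
9^3 = 9 * 9^2 = 9 * 81 = 729
9^6 = (9^3)^2 = 729^2 = 531441
9^12 = (9^6)^2 = 531441^2 = 282429536481
9^13 = 9 * 9^12 = 9 * 282429536481 = 2541865828329
9^26 = (9^13)^2 = 2541865828329^2 = 6461081889226673298932241
9^52 = (9^26)^2 = 6461081889226673298932241^2 = 41745579179292917813953351511015323088870709282081
9^53 = 9 * 9^52 = 9 * 41745579179292917813953351511015323088870709282081 = 375710212613636260325580163599137907799836383538729

Result: 375710212613636260325580163599137907799836383538729
Multiplications needed: 8 (8 lines after 9^1)

9^53 = 375710212613636260325580163599137907799836383538729. Using exponentiation by squaring, this requires 8 multiplications. The key idea: if the exponent is even, square the half-power; if odd, multiply by the base once.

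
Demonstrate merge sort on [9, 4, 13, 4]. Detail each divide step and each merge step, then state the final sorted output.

Merge sort trace:

Split: [9, 4, 13, 4] -> [9, 4] and [13, 4]
  Split: [9, 4] -> [9] and [4]
  Merge: [9] + [4] -> [4, 9]
  Split: [13, 4] -> [13] and [4]
  Merge: [13] + [4] -> [4, 13]
Merge: [4, 9] + [4, 13] -> [4, 4, 9, 13]

Final sorted array: [4, 4, 9, 13]

The merge sort proceeds by recursively splitting the array and merging sorted halves.
After all merges, the sorted array is [4, 4, 9, 13].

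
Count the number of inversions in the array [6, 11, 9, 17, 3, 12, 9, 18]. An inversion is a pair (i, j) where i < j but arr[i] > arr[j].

Finding inversions in [6, 11, 9, 17, 3, 12, 9, 18]:

(0, 4): arr[0]=6 > arr[4]=3
(1, 2): arr[1]=11 > arr[2]=9
(1, 4): arr[1]=11 > arr[4]=3
(1, 6): arr[1]=11 > arr[6]=9
(2, 4): arr[2]=9 > arr[4]=3
(3, 4): arr[3]=17 > arr[4]=3
(3, 5): arr[3]=17 > arr[5]=12
(3, 6): arr[3]=17 > arr[6]=9
(5, 6): arr[5]=12 > arr[6]=9

Total inversions: 9

The array has 9 inversion(s): (0,4), (1,2), (1,4), (1,6), (2,4), (3,4), (3,5), (3,6), (5,6). Each pair (i,j) satisfies i < j and arr[i] > arr[j].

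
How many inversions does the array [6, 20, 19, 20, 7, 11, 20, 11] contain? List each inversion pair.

Finding inversions in [6, 20, 19, 20, 7, 11, 20, 11]:

(1, 2): arr[1]=20 > arr[2]=19
(1, 4): arr[1]=20 > arr[4]=7
(1, 5): arr[1]=20 > arr[5]=11
(1, 7): arr[1]=20 > arr[7]=11
(2, 4): arr[2]=19 > arr[4]=7
(2, 5): arr[2]=19 > arr[5]=11
(2, 7): arr[2]=19 > arr[7]=11
(3, 4): arr[3]=20 > arr[4]=7
(3, 5): arr[3]=20 > arr[5]=11
(3, 7): arr[3]=20 > arr[7]=11
(6, 7): arr[6]=20 > arr[7]=11

Total inversions: 11

The array has 11 inversion(s): (1,2), (1,4), (1,5), (1,7), (2,4), (2,5), (2,7), (3,4), (3,5), (3,7), (6,7). Each pair (i,j) satisfies i < j and arr[i] > arr[j].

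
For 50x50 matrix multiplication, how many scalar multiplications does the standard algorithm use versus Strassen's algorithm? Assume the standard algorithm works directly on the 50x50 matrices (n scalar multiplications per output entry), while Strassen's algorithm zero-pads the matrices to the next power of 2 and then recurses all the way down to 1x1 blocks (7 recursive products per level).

Matrix multiplication for 50x50 matrices:

Strassen's algorithm requires power-of-2 dimensions. Pad 50x50 to 64x64 (next power of 2).

Standard algorithm: 50^3 = 125000 multiplications
Strassen's algorithm: 7^(log2(64)) = 7^6 = 117649 multiplications
Savings: 125000 - 117649 = 7351 multiplications

Standard: 125000 multiplications (50^3). Strassen: 117649 multiplications (7^6, after padding to 64x64). Strassen reduces 8 recursive multiplications to 7 at each level.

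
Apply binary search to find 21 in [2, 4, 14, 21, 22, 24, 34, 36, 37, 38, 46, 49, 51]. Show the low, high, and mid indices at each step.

Binary search for 21 in [2, 4, 14, 21, 22, 24, 34, 36, 37, 38, 46, 49, 51]:

lo=0, hi=12, mid=6, arr[mid]=34 -> 34 > 21, search left half
lo=0, hi=5, mid=2, arr[mid]=14 -> 14 < 21, search right half
lo=3, hi=5, mid=4, arr[mid]=22 -> 22 > 21, search left half
lo=3, hi=3, mid=3, arr[mid]=21 -> Found target at index 3!

Binary search finds 21 at index 3 after 4 comparisons. The search repeatedly halves the search space by comparing with the middle element.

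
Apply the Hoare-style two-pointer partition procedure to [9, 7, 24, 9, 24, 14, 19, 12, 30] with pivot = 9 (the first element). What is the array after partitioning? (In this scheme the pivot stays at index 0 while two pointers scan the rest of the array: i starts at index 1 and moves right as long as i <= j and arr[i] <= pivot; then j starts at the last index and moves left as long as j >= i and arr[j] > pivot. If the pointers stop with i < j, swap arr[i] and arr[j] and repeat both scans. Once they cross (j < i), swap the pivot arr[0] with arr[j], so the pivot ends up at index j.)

Hoare-style two-pointer partition with pivot = 9:

Initial array: [9, 7, 24, 9, 24, 14, 19, 12, 30]

Pointers start at i = 1, j = 8.
i stops at index 2 (arr[2]=24 > 9), j stops at index 3 (arr[3]=9 <= 9): swap arr[2] and arr[3], array becomes [9, 7, 9, 24, 24, 14, 19, 12, 30]
i ends at 3, j ends at 2: the pointers have crossed (j < i), so scanning stops.

Swap pivot arr[0] with arr[2] to place pivot at position 2: [9, 7, 9, 24, 24, 14, 19, 12, 30]
Pivot position: 2

After partitioning with pivot 9, the array becomes [9, 7, 9, 24, 24, 14, 19, 12, 30]. The pivot is placed at index 2. All elements to the left of the pivot are <= 9, and all elements to the right are > 9.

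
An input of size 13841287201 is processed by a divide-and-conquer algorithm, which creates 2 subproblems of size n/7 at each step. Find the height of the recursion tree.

For divide and conquer with division factor 7:

Problem sizes at each level:
Level 0: 13841287201
Level 1: 1977326743
Level 2: 282475249
Level 3: 40353607
Level 4: 5764801
Level 5: 823543
Level 6: 117649
Level 7: 16807
Level 8: 2401
Level 9: 343
Level 10: 49
Level 11: 7
Level 12: 1

The root is level 0 and the size-1 base case is level 12 (the tree spans levels 0 through 12, i.e. 13 levels counting the root), so the depth is the number of divisions: log_7(13841287201) = 12

The recursion tree depth is log_7(13841287201) = 12. At each level, the problem size is divided by 7, so it takes 12 divisions to reduce to a base case of size 1. The algorithm makes 2 recursive calls at each level.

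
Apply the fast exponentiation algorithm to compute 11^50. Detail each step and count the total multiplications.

Computing 11^50 by squaring (build up from 11^1; each line after the first costs one multiplication):

11^1 = 11
11^2 = (11^1)^2 = 11^2 = 121
11^3 = 11 * 11^2 = 11 * 121 = 1331
11^6 = (11^3)^2 = 1331^2 = 1771561
11^12 = (11^6)^2 = 1771561^2 = 3138428376721
11^24 = (11^12)^2 = 3138428376721^2 = 9849732675807611094711841
11^25 = 11 * 11^24 = 11 * 9849732675807611094711841 = 108347059433883722041830251
11^50 = (11^25)^2 = 108347059433883722041830251^2 = 11739085287969531650666649599035831993898213898723001

Result: 11739085287969531650666649599035831993898213898723001
Multiplications needed: 7 (7 lines after 11^1)

11^50 = 11739085287969531650666649599035831993898213898723001. Using exponentiation by squaring, this requires 7 multiplications. The key idea: if the exponent is even, square the half-power; if odd, multiply by the base once.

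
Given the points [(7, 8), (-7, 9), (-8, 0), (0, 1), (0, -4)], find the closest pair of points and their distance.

Computing all pairwise distances among 5 points:

d((7, 8), (-7, 9)) = 14.0357
d((7, 8), (-8, 0)) = 17.0
d((7, 8), (0, 1)) = 9.8995
d((7, 8), (0, -4)) = 13.8924
d((-7, 9), (-8, 0)) = 9.0554
d((-7, 9), (0, 1)) = 10.6301
d((-7, 9), (0, -4)) = 14.7648
d((-8, 0), (0, 1)) = 8.0623
d((-8, 0), (0, -4)) = 8.9443
d((0, 1), (0, -4)) = 5.0 <-- minimum

Closest pair: (0, 1) and (0, -4) with distance 5.0

The closest pair is (0, 1) and (0, -4) with Euclidean distance 5.0. For 5 points, brute-force pairwise comparison is shown above. For large n, the divide-and-conquer algorithm (sort by x, recurse on halves, check the dividing strip) achieves O(n log n).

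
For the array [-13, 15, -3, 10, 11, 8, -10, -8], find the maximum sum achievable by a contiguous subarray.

Using Kadane's algorithm on [-13, 15, -3, 10, 11, 8, -10, -8]:

Scanning through the array:
Position 1 (value 15): max_ending_here = 15, max_so_far = 15
Position 2 (value -3): max_ending_here = 12, max_so_far = 15
Position 3 (value 10): max_ending_here = 22, max_so_far = 22
Position 4 (value 11): max_ending_here = 33, max_so_far = 33
Position 5 (value 8): max_ending_here = 41, max_so_far = 41
Position 6 (value -10): max_ending_here = 31, max_so_far = 41
Position 7 (value -8): max_ending_here = 23, max_so_far = 41

Maximum subarray: [15, -3, 10, 11, 8]
Maximum sum: 41

The maximum subarray is [15, -3, 10, 11, 8] with sum 41. This subarray runs from index 1 to index 5.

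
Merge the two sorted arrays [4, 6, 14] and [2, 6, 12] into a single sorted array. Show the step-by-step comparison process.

Merging process:

Compare 4 vs 2: take 2 from right. Merged: [2]
Compare 4 vs 6: take 4 from left. Merged: [2, 4]
Compare 6 vs 6: take 6 from left. Merged: [2, 4, 6]
Compare 14 vs 6: take 6 from right. Merged: [2, 4, 6, 6]
Compare 14 vs 12: take 12 from right. Merged: [2, 4, 6, 6, 12]
Append remaining from left: [14]. Merged: [2, 4, 6, 6, 12, 14]

Final merged array: [2, 4, 6, 6, 12, 14]
Total comparisons: 5

The merged array is [2, 4, 6, 6, 12, 14], requiring 5 comparisons. The merge step runs in O(n) time where n is the total number of elements.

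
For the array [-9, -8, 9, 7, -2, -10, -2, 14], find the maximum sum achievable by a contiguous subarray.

Using Kadane's algorithm on [-9, -8, 9, 7, -2, -10, -2, 14]:

Scanning through the array:
Position 1 (value -8): max_ending_here = -8, max_so_far = -8
Position 2 (value 9): max_ending_here = 9, max_so_far = 9
Position 3 (value 7): max_ending_here = 16, max_so_far = 16
Position 4 (value -2): max_ending_here = 14, max_so_far = 16
Position 5 (value -10): max_ending_here = 4, max_so_far = 16
Position 6 (value -2): max_ending_here = 2, max_so_far = 16
Position 7 (value 14): max_ending_here = 16, max_so_far = 16

Maximum subarray: [9, 7]
Maximum sum: 16

The maximum subarray is [9, 7] with sum 16. This subarray runs from index 2 to index 3.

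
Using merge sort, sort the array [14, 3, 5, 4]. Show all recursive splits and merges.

Merge sort trace:

Split: [14, 3, 5, 4] -> [14, 3] and [5, 4]
  Split: [14, 3] -> [14] and [3]
  Merge: [14] + [3] -> [3, 14]
  Split: [5, 4] -> [5] and [4]
  Merge: [5] + [4] -> [4, 5]
Merge: [3, 14] + [4, 5] -> [3, 4, 5, 14]

Final sorted array: [3, 4, 5, 14]

The merge sort proceeds by recursively splitting the array and merging sorted halves.
After all merges, the sorted array is [3, 4, 5, 14].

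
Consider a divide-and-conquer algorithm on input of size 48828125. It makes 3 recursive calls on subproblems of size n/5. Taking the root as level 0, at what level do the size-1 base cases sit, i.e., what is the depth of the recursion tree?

For divide and conquer with division factor 5:

Problem sizes at each level:
Level 0: 48828125
Level 1: 9765625
Level 2: 1953125
Level 3: 390625
Level 4: 78125
Level 5: 15625
Level 6: 3125
Level 7: 625
Level 8: 125
Level 9: 25
Level 10: 5
Level 11: 1

The root is level 0 and the size-1 base case is level 11 (the tree spans levels 0 through 11, i.e. 12 levels counting the root), so the depth is the number of divisions: log_5(48828125) = 11

The recursion tree depth is log_5(48828125) = 11. At each level, the problem size is divided by 5, so it takes 11 divisions to reduce to a base case of size 1. The algorithm makes 3 recursive calls at each level.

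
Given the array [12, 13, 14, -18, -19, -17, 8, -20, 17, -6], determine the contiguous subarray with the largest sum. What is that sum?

Using Kadane's algorithm on [12, 13, 14, -18, -19, -17, 8, -20, 17, -6]:

Scanning through the array:
Position 1 (value 13): max_ending_here = 25, max_so_far = 25
Position 2 (value 14): max_ending_here = 39, max_so_far = 39
Position 3 (value -18): max_ending_here = 21, max_so_far = 39
Position 4 (value -19): max_ending_here = 2, max_so_far = 39
Position 5 (value -17): max_ending_here = -15, max_so_far = 39
Position 6 (value 8): max_ending_here = 8, max_so_far = 39
Position 7 (value -20): max_ending_here = -12, max_so_far = 39
Position 8 (value 17): max_ending_here = 17, max_so_far = 39
Position 9 (value -6): max_ending_here = 11, max_so_far = 39

Maximum subarray: [12, 13, 14]
Maximum sum: 39

The maximum subarray is [12, 13, 14] with sum 39. This subarray runs from index 0 to index 2.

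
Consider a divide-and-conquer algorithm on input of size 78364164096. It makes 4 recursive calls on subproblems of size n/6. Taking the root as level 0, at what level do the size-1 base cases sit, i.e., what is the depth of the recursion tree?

For divide and conquer with division factor 6:

Problem sizes at each level:
Level 0: 78364164096
Level 1: 13060694016
Level 2: 2176782336
Level 3: 362797056
Level 4: 60466176
Level 5: 10077696
Level 6: 1679616
Level 7: 279936
Level 8: 46656
Level 9: 7776
Level 10: 1296
Level 11: 216
Level 12: 36
Level 13: 6
Level 14: 1

The root is level 0 and the size-1 base case is level 14 (the tree spans levels 0 through 14, i.e. 15 levels counting the root), so the depth is the number of divisions: log_6(78364164096) = 14

The recursion tree depth is log_6(78364164096) = 14. At each level, the problem size is divided by 6, so it takes 14 divisions to reduce to a base case of size 1. The algorithm makes 4 recursive calls at each level.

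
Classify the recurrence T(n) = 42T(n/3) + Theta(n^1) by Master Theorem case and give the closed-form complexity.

Master Theorem for T(n) = 42T(n/3) + O(n^1):

a = 42, b = 3, c = 1
log_b(a) = log_3(42) = 3.4022

Case 1: c = 1 < log_3(42) = 3.4022
T(n) = O(n^(log_3 42))

For T(n) = 42T(n/3) + O(n^1): log_3(42) = 3.4022. This is Case 1 of the Master Theorem (c < log_b(a), work dominated by leaves), giving O(n^(log_3 42)).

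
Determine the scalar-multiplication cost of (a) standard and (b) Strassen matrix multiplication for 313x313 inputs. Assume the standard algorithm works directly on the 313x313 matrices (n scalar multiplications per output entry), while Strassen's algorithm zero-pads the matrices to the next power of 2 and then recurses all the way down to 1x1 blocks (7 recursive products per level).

Matrix multiplication for 313x313 matrices:

Strassen's algorithm requires power-of-2 dimensions. Pad 313x313 to 512x512 (next power of 2).

Standard algorithm: 313^3 = 30664297 multiplications
Strassen's algorithm: 7^(log2(512)) = 7^9 = 40353607 multiplications
Difference: 30664297 - 40353607 = -9689310 (Strassen uses MORE here due to padding overhead — for small or just-over-power-of-2 n, padding can outweigh the per-level savings)

Standard: 30664297 multiplications (313^3). Strassen: 40353607 multiplications (7^9, after padding to 512x512). Strassen reduces 8 recursive multiplications to 7 at each level.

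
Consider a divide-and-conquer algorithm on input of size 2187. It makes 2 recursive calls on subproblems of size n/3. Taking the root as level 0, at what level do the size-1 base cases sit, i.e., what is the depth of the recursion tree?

For divide and conquer with division factor 3:

Problem sizes at each level:
Level 0: 2187
Level 1: 729
Level 2: 243
Level 3: 81
Level 4: 27
Level 5: 9
Level 6: 3
Level 7: 1

The root is level 0 and the size-1 base case is level 7 (the tree spans levels 0 through 7, i.e. 8 levels counting the root), so the depth is the number of divisions: log_3(2187) = 7

The recursion tree depth is log_3(2187) = 7. At each level, the problem size is divided by 3, so it takes 7 divisions to reduce to a base case of size 1. The algorithm makes 2 recursive calls at each level.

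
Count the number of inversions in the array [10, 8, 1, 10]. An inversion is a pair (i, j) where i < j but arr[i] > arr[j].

Finding inversions in [10, 8, 1, 10]:

(0, 1): arr[0]=10 > arr[1]=8
(0, 2): arr[0]=10 > arr[2]=1
(1, 2): arr[1]=8 > arr[2]=1

Total inversions: 3

The array has 3 inversion(s): (0,1), (0,2), (1,2). Each pair (i,j) satisfies i < j and arr[i] > arr[j].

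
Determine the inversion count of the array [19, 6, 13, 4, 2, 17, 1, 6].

Finding inversions in [19, 6, 13, 4, 2, 17, 1, 6]:

(0, 1): arr[0]=19 > arr[1]=6
(0, 2): arr[0]=19 > arr[2]=13
(0, 3): arr[0]=19 > arr[3]=4
(0, 4): arr[0]=19 > arr[4]=2
(0, 5): arr[0]=19 > arr[5]=17
(0, 6): arr[0]=19 > arr[6]=1
(0, 7): arr[0]=19 > arr[7]=6
(1, 3): arr[1]=6 > arr[3]=4
(1, 4): arr[1]=6 > arr[4]=2
(1, 6): arr[1]=6 > arr[6]=1
(2, 3): arr[2]=13 > arr[3]=4
(2, 4): arr[2]=13 > arr[4]=2
(2, 6): arr[2]=13 > arr[6]=1
(2, 7): arr[2]=13 > arr[7]=6
(3, 4): arr[3]=4 > arr[4]=2
(3, 6): arr[3]=4 > arr[6]=1
(4, 6): arr[4]=2 > arr[6]=1
(5, 6): arr[5]=17 > arr[6]=1
(5, 7): arr[5]=17 > arr[7]=6

Total inversions: 19

The array has 19 inversion(s): (0,1), (0,2), (0,3), (0,4), (0,5), (0,6), (0,7), (1,3), (1,4), (1,6), (2,3), (2,4), (2,6), (2,7), (3,4), (3,6), (4,6), (5,6), (5,7). Each pair (i,j) satisfies i < j and arr[i] > arr[j].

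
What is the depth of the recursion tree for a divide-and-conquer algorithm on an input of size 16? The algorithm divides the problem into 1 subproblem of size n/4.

For divide and conquer with division factor 4:

Problem sizes at each level:
Level 0: 16
Level 1: 4
Level 2: 1

The root is level 0 and the size-1 base case is level 2 (the tree spans levels 0 through 2, i.e. 3 levels counting the root), so the depth is the number of divisions: log_4(16) = 2

The recursion tree depth is log_4(16) = 2. At each level, the problem size is divided by 4, so it takes 2 divisions to reduce to a base case of size 1. The algorithm makes 1 recursive call at each level.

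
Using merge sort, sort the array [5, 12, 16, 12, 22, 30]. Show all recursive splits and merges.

Merge sort trace:

Split: [5, 12, 16, 12, 22, 30] -> [5, 12, 16] and [12, 22, 30]
  Split: [5, 12, 16] -> [5] and [12, 16]
    Split: [12, 16] -> [12] and [16]
    Merge: [12] + [16] -> [12, 16]
  Merge: [5] + [12, 16] -> [5, 12, 16]
  Split: [12, 22, 30] -> [12] and [22, 30]
    Split: [22, 30] -> [22] and [30]
    Merge: [22] + [30] -> [22, 30]
  Merge: [12] + [22, 30] -> [12, 22, 30]
Merge: [5, 12, 16] + [12, 22, 30] -> [5, 12, 12, 16, 22, 30]

Final sorted array: [5, 12, 12, 16, 22, 30]

The merge sort proceeds by recursively splitting the array and merging sorted halves.
After all merges, the sorted array is [5, 12, 12, 16, 22, 30].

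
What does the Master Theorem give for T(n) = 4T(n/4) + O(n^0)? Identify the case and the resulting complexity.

Master Theorem for T(n) = 4T(n/4) + O(n^0):

a = 4, b = 4, c = 0
log_b(a) = log_4(4) = 1.0000

Case 1: c = 0 < log_4(4) = 1.0000
T(n) = O(n^(log_4 4)) = O(n)

For T(n) = 4T(n/4) + O(n^0): log_4(4) = 1.0000. This is Case 1 of the Master Theorem (c < log_b(a), work dominated by leaves), giving O(n).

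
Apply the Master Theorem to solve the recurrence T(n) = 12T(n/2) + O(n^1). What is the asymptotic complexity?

Master Theorem for T(n) = 12T(n/2) + O(n^1):

a = 12, b = 2, c = 1
log_b(a) = log_2(12) = 3.5850

Case 1: c = 1 < log_2(12) = 3.5850
T(n) = O(n^(log_2 12))

For T(n) = 12T(n/2) + O(n^1): log_2(12) = 3.5850. This is Case 1 of the Master Theorem (c < log_b(a), work dominated by leaves), giving O(n^(log_2 12)).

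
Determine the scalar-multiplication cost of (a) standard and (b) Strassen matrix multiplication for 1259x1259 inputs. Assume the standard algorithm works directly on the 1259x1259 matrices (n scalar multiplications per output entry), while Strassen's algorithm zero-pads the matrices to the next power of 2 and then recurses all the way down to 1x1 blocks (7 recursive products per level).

Matrix multiplication for 1259x1259 matrices:

Strassen's algorithm requires power-of-2 dimensions. Pad 1259x1259 to 2048x2048 (next power of 2).

Standard algorithm: 1259^3 = 1995616979 multiplications
Strassen's algorithm: 7^(log2(2048)) = 7^11 = 1977326743 multiplications
Savings: 1995616979 - 1977326743 = 18290236 multiplications

Standard: 1995616979 multiplications (1259^3). Strassen: 1977326743 multiplications (7^11, after padding to 2048x2048). Strassen reduces 8 recursive multiplications to 7 at each level.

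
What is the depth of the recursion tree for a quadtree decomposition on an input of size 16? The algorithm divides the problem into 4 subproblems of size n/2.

For divide and conquer with division factor 2:

Problem sizes at each level:
Level 0: 16
Level 1: 8
Level 2: 4
Level 3: 2
Level 4: 1

The root is level 0 and the size-1 base case is level 4 (the tree spans levels 0 through 4, i.e. 5 levels counting the root), so the depth is the number of divisions: log_2(16) = 4

The recursion tree depth is log_2(16) = 4. At each level, the problem size is divided by 2, so it takes 4 divisions to reduce to a base case of size 1. The algorithm makes 4 recursive calls at each level.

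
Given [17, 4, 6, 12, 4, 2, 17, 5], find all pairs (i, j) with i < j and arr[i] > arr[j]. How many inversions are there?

Finding inversions in [17, 4, 6, 12, 4, 2, 17, 5]:

(0, 1): arr[0]=17 > arr[1]=4
(0, 2): arr[0]=17 > arr[2]=6
(0, 3): arr[0]=17 > arr[3]=12
(0, 4): arr[0]=17 > arr[4]=4
(0, 5): arr[0]=17 > arr[5]=2
(0, 7): arr[0]=17 > arr[7]=5
(1, 5): arr[1]=4 > arr[5]=2
(2, 4): arr[2]=6 > arr[4]=4
(2, 5): arr[2]=6 > arr[5]=2
(2, 7): arr[2]=6 > arr[7]=5
(3, 4): arr[3]=12 > arr[4]=4
(3, 5): arr[3]=12 > arr[5]=2
(3, 7): arr[3]=12 > arr[7]=5
(4, 5): arr[4]=4 > arr[5]=2
(6, 7): arr[6]=17 > arr[7]=5

Total inversions: 15

The array has 15 inversion(s): (0,1), (0,2), (0,3), (0,4), (0,5), (0,7), (1,5), (2,4), (2,5), (2,7), (3,4), (3,5), (3,7), (4,5), (6,7). Each pair (i,j) satisfies i < j and arr[i] > arr[j].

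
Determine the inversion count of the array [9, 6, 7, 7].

Finding inversions in [9, 6, 7, 7]:

(0, 1): arr[0]=9 > arr[1]=6
(0, 2): arr[0]=9 > arr[2]=7
(0, 3): arr[0]=9 > arr[3]=7

Total inversions: 3

The array has 3 inversion(s): (0,1), (0,2), (0,3). Each pair (i,j) satisfies i < j and arr[i] > arr[j].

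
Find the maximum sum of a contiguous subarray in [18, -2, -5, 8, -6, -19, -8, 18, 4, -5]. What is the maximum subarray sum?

Using Kadane's algorithm on [18, -2, -5, 8, -6, -19, -8, 18, 4, -5]:

Scanning through the array:
Position 1 (value -2): max_ending_here = 16, max_so_far = 18
Position 2 (value -5): max_ending_here = 11, max_so_far = 18
Position 3 (value 8): max_ending_here = 19, max_so_far = 19
Position 4 (value -6): max_ending_here = 13, max_so_far = 19
Position 5 (value -19): max_ending_here = -6, max_so_far = 19
Position 6 (value -8): max_ending_here = -8, max_so_far = 19
Position 7 (value 18): max_ending_here = 18, max_so_far = 19
Position 8 (value 4): max_ending_here = 22, max_so_far = 22
Position 9 (value -5): max_ending_here = 17, max_so_far = 22

Maximum subarray: [18, 4]
Maximum sum: 22

The maximum subarray is [18, 4] with sum 22. This subarray runs from index 7 to index 8.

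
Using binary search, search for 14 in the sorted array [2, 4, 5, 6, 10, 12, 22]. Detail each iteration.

Binary search for 14 in [2, 4, 5, 6, 10, 12, 22]:

lo=0, hi=6, mid=3, arr[mid]=6 -> 6 < 14, search right half
lo=4, hi=6, mid=5, arr[mid]=12 -> 12 < 14, search right half
lo=6, hi=6, mid=6, arr[mid]=22 -> 22 > 14, search left half
lo=6 > hi=5, target 14 not found

Binary search determines that 14 is not in the array after 3 comparisons. The search space was exhausted without finding the target.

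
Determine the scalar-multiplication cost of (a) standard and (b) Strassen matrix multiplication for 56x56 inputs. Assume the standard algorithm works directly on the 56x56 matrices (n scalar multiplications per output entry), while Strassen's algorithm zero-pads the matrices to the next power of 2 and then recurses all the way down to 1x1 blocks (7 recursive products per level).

Matrix multiplication for 56x56 matrices:

Strassen's algorithm requires power-of-2 dimensions. Pad 56x56 to 64x64 (next power of 2).

Standard algorithm: 56^3 = 175616 multiplications
Strassen's algorithm: 7^(log2(64)) = 7^6 = 117649 multiplications
Savings: 175616 - 117649 = 57967 multiplications

Standard: 175616 multiplications (56^3). Strassen: 117649 multiplications (7^6, after padding to 64x64). Strassen reduces 8 recursive multiplications to 7 at each level.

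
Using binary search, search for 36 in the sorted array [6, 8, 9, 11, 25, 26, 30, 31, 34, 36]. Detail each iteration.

Binary search for 36 in [6, 8, 9, 11, 25, 26, 30, 31, 34, 36]:

lo=0, hi=9, mid=4, arr[mid]=25 -> 25 < 36, search right half
lo=5, hi=9, mid=7, arr[mid]=31 -> 31 < 36, search right half
lo=8, hi=9, mid=8, arr[mid]=34 -> 34 < 36, search right half
lo=9, hi=9, mid=9, arr[mid]=36 -> Found target at index 9!

Binary search finds 36 at index 9 after 4 comparisons. The search repeatedly halves the search space by comparing with the middle element.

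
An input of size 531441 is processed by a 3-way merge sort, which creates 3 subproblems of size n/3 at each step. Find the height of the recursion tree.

For divide and conquer with division factor 3:

Problem sizes at each level:
Level 0: 531441
Level 1: 177147
Level 2: 59049
Level 3: 19683
Level 4: 6561
Level 5: 2187
Level 6: 729
Level 7: 243
Level 8: 81
Level 9: 27
Level 10: 9
Level 11: 3
Level 12: 1

The root is level 0 and the size-1 base case is level 12 (the tree spans levels 0 through 12, i.e. 13 levels counting the root), so the depth is the number of divisions: log_3(531441) = 12

The recursion tree depth is log_3(531441) = 12. At each level, the problem size is divided by 3, so it takes 12 divisions to reduce to a base case of size 1. The algorithm makes 3 recursive calls at each level.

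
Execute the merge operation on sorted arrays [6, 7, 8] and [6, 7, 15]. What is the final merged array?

Merging process:

Compare 6 vs 6: take 6 from left. Merged: [6]
Compare 7 vs 6: take 6 from right. Merged: [6, 6]
Compare 7 vs 7: take 7 from left. Merged: [6, 6, 7]
Compare 8 vs 7: take 7 from right. Merged: [6, 6, 7, 7]
Compare 8 vs 15: take 8 from left. Merged: [6, 6, 7, 7, 8]
Append remaining from right: [15]. Merged: [6, 6, 7, 7, 8, 15]

Final merged array: [6, 6, 7, 7, 8, 15]
Total comparisons: 5

The merged array is [6, 6, 7, 7, 8, 15], requiring 5 comparisons. The merge step runs in O(n) time where n is the total number of elements.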